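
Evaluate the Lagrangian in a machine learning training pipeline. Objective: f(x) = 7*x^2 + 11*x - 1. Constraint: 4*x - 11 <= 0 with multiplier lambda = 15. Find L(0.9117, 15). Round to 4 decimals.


Step 1: Evaluate f(x).
f(0.9117) = 7*0.9117^2 + 11*0.9117 - 1 = 14.8471
Step 2: Evaluate g(x).
g(0.9117) = 4*0.9117 - 11 = -7.3532
Step 3: Compute Lagrangian.
L = 14.8471 + 15*-7.3532 = -95.4509


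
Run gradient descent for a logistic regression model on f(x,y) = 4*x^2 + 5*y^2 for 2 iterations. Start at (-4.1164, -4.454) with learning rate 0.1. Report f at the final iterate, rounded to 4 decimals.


Gradient descent on f(x,y) = 4*x^2 + 5*y^2.
Starting point: (-4.1164, -4.454), alpha = 0.1
Step 1: grad_x = 2*4*-4.1164 = -32.9312, grad_y = 2*5*-4.454 = -44.54
  x_1 = -4.1164 - 0.1*-32.9312 = -0.8233
  y_1 = -4.454 - 0.1*-44.54 = 0.0
Step 2: grad_x = 2*4*-0.8233 = -6.5862, grad_y = 2*5*0.0 = 0.0
  x_2 = -0.8233 - 0.1*-6.5862 = -0.1647
  y_2 = 0.0 - 0.1*0.0 = 0.0
f(-0.1647, 0.0) = 4*(-0.1647)^2 + 5*0.0^2 = 0.1084


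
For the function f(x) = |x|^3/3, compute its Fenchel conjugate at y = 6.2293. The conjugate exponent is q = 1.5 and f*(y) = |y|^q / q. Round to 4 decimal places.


The conjugate exponent q satisfies 1/p + 1/q = 1.
p = 3, so q = 3/(3 - 1) = 1.5
|y|^q = 6.2293^1.5 = 15.5474
f*(6.2293) = 15.5474 / 1.5 = 10.365


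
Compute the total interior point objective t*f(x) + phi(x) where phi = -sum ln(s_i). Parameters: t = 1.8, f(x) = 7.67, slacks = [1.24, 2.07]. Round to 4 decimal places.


Step 1: Compute log-barrier.
ln values: [0.2151, 0.7275]
phi = -(0.2151 + 0.7275) = -0.9427
Step 2: Compute augmented objective.
t*f(x) = 1.8*7.67 = 13.806
Total = 13.806 - 0.9427 = 12.8633


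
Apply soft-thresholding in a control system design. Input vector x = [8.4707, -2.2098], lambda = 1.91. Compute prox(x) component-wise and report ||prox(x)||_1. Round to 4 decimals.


Soft-thresholding with lambda = 1.91:
prox(8.4707) = sign(8.4707)*max(|8.4707| - 1.91, 0) = 6.5607
prox(-2.2098) = sign(-2.2098)*max(|-2.2098| - 1.91, 0) = -0.2998
prox(x) = [6.5607, -0.2998]
||prox(x)||_1 = 6.5607 + 0.2998 = 6.8605


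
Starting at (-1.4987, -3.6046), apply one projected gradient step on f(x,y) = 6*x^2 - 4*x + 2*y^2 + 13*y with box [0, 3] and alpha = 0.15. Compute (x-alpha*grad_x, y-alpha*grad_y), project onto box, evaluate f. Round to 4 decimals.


Step 1: Compute gradient at (-1.4987, -3.6046).
grad_x = 2*6*-1.4987 - 4 = -21.9844
grad_y = 2*2*-3.6046 + 13 = -1.4184
Step 2: Gradient step.
x_raw = -1.4987 - 0.15*-21.9844 = 1.799
y_raw = -3.6046 - 0.15*-1.4184 = -3.3918
Step 3: Project onto [0, 3].
x_proj = clip(1.799) = 1.799
y_proj = clip(-3.3918) = 0.0
Step 4: Evaluate f.
f(1.799, 0.0) = 12.2217


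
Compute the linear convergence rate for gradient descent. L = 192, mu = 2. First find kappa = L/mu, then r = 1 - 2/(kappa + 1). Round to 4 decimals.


Step 1: Compute the condition number.
kappa = L/mu = 192/2 = 96.0
Step 2: Compute the convergence rate.
r = 1 - 2/(kappa + 1) = 1 - 2*mu/(L + mu) = (L - mu)/(L + mu) = 190/194 = 0.9794


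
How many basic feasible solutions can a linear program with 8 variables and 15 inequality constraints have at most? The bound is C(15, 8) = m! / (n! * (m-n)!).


Each vertex corresponds to some choice of n active constraints out of m, so the number of vertices is at most C(m, n) = m! / (n!(m-n)!).
m = 15, n = 8
Numerator: 15 * 14 * 13 * 12 * 11 * 10 * 9 * 8
Denominator: 8! = 40320
C(15, 8) = 6435


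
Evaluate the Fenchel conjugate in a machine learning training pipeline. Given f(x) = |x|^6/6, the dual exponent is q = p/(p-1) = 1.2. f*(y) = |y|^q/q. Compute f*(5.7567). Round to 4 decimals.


The conjugate exponent q satisfies 1/p + 1/q = 1.
p = 6, so q = 6/(6 - 1) = 1.2
|y|^q = 5.7567^1.2 = 8.1697
f*(5.7567) = 8.1697 / 1.2 = 6.8081


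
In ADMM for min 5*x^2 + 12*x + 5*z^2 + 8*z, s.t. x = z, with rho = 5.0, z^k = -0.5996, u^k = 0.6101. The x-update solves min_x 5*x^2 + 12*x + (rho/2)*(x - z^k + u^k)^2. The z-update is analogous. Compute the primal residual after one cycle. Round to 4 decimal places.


ADMM iteration with rho = 5.0, z^k = -0.5996, u^k = 0.6101
Step 1: x-update.
Minimize 5*x^2 + 12*x + (5.0/2)*(x + 0.5996 + 0.6101)^2
FOC: (2*5 + 5.0)*x = -12 + 5.0*(-0.5996 - 0.6101)
x^{k+1} = -1.2032
Step 2: z-update.
Minimize 5*z^2 + 8*z + (5.0/2)*(-1.2032 - z + 0.6101)^2
FOC: (2*5 + 5.0)*z = -8 + 5.0*(-1.2032 + 0.6101)
z^{k+1} = -0.731
Step 3: u-update.
u^{k+1} = 0.6101 - 1.2032 + 0.731 = 0.1379
Step 4: Primal residual = |-1.2032 + 0.731| = 0.4722


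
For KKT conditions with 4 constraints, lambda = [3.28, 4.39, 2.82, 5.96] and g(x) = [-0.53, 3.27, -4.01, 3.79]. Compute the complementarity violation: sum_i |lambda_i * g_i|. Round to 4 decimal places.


KKT complementary slackness check:
lambda_1 * g_1 = 3.28 * -0.53 = -1.7384
lambda_2 * g_2 = 4.39 * 3.27 = 14.3553
lambda_3 * g_3 = 2.82 * -4.01 = -11.3082
lambda_4 * g_4 = 5.96 * 3.79 = 22.5884
Total violation = 1.7384 + 14.3553 + 11.3082 + 22.5884 = 49.9903


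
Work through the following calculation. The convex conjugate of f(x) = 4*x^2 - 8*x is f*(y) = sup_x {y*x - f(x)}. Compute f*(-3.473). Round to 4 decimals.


f*(y) = sup_x {y*x - a*x^2 - b*x} = sup_x {(y-b)*x - a*x^2}
FOC: (y - b) - 2a*x = 0 => x* = (y - b)/(2a)
x* = (-3.473 + 8)/(2*4) = 0.5659
f*(-3.473) = (y-b)^2/(4a) = (-3.473 + 8)^2/(4*4)
= 20.4937/16 = 1.2809


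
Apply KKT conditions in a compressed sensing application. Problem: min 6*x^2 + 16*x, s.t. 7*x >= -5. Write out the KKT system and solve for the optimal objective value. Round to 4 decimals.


Step 1: Try lambda = 0 (constraint inactive).
x_unc = -16/(2*6) = -1.3333
Check: 7*-1.3333 = -9.3331 < -5 -- violated!
Step 2: Constraint must be active: 7*x = -5
x* = -5/7 = -0.7143 (rounded; the exact value -5/7 is used below)
lambda = (2*6*(-5/7) + 16)/7 = 1.0612
Step 3: Compute optimal value.
f(x*) = 6*(-5/7)^2 + 16*(-5/7) = -8.3673


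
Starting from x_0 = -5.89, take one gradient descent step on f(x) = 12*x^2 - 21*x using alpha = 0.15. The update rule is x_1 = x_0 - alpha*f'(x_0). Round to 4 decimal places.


We compute the gradient at x_0 and apply the update.
f'(x) = 24*x - 21
f'(-5.89) = 24*-5.89 - 21 = -162.36
x_1 = -5.89 - 0.15*-162.36 = 18.464


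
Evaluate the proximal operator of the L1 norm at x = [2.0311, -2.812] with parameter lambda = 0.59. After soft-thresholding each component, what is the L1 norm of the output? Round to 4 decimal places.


Soft-thresholding with lambda = 0.59:
prox(2.0311) = sign(2.0311)*max(|2.0311| - 0.59, 0) = 1.4411
prox(-2.812) = sign(-2.812)*max(|-2.812| - 0.59, 0) = -2.222
prox(x) = [1.4411, -2.222]
||prox(x)||_1 = 1.4411 + 2.222 = 3.6631


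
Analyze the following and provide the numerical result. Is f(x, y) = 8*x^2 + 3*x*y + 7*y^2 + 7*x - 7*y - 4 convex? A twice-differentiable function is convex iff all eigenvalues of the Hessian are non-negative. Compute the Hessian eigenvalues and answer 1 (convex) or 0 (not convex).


The Hessian of f(x,y) = 8*x^2 + 3*x*y + 7*y^2 + 7*x - 7*y - 4 is:
H = [[16, 3], [3, 14]]
Trace = 16 + 14 = 30
Determinant = 16*14 - (3)^2 = 215
Discriminant = (30)^2 - 4*215 = 40.0
Eigenvalues: lambda_1 = 11.8377, lambda_2 = 18.1623
The function is convex.

1


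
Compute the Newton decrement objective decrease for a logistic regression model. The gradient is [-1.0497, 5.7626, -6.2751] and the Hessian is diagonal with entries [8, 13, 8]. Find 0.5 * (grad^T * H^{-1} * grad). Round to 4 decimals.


Step 1: H is diagonal, so H^(-1) * g = [-0.1312, 0.4433, -0.7844].
Step 2: g^T H^(-1) g = sum_i g_i^2 / H_ii
  = (-1.0497)^2/8 + (5.7626)^2/13 + (-6.2751)^2/8
  = 0.1377 + 2.5544 + 4.9221 = 7.6143
Step 3: Objective decrease = 0.5 * g^T H^(-1) g = 3.8071


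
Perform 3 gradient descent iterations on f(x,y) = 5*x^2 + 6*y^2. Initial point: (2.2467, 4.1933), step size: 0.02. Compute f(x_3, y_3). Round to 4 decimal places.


Gradient descent on f(x,y) = 5*x^2 + 6*y^2.
Starting point: (2.2467, 4.1933), alpha = 0.02
Step 1: grad_x = 2*5*2.2467 = 22.467, grad_y = 2*6*4.1933 = 50.3196
  x_1 = 2.2467 - 0.02*22.467 = 1.7974
  y_1 = 4.1933 - 0.02*50.3196 = 3.1869
Step 2: grad_x = 2*5*1.7974 = 17.9736, grad_y = 2*6*3.1869 = 38.2429
  x_2 = 1.7974 - 0.02*17.9736 = 1.4379
  y_2 = 3.1869 - 0.02*38.2429 = 2.4221
Step 3: grad_x = 2*5*1.4379 = 14.3789, grad_y = 2*6*2.4221 = 29.0646
  x_3 = 1.4379 - 0.02*14.3789 = 1.1503
  y_3 = 2.4221 - 0.02*29.0646 = 1.8408
f(1.1503, 1.8408) = 5*1.1503^2 + 6*1.8408^2 = 26.9464


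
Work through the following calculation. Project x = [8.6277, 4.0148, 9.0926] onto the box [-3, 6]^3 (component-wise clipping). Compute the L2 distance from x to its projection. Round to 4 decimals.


Project each component onto [-3, 6].
clip(8.6277) = 6.0, clip(4.0148) = 4.0148, clip(9.0926) = 6.0
Projection = [6.0, 4.0148, 6.0]
Squared diffs: [6.9048, 0.0, 9.5642]
Distance = sqrt(16.469) = 4.0582


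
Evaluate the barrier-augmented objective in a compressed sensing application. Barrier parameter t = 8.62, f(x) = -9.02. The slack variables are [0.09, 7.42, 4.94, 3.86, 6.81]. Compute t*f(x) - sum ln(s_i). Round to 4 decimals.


Step 1: Compute log-barrier.
ln values: [-2.4079, 2.0042, 1.5974, 1.3507, 1.9184]
phi = -(-2.4079 + 2.0042 + 1.5974 + 1.3507 + 1.9184) = -4.4627
Step 2: Compute augmented objective.
t*f(x) = 8.62*-9.02 = -77.7524
Total = -77.7524 - 4.4627 = -82.2151


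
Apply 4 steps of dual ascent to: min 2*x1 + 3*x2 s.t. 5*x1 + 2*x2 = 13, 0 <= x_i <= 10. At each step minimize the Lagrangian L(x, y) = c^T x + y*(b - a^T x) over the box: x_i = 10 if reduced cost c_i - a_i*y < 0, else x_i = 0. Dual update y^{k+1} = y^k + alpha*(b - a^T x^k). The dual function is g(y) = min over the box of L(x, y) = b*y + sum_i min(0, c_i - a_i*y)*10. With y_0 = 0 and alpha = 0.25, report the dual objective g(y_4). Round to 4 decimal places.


Dual ascent for LP: min 2*x1 + 3*x2, 5*x1 + 2*x2 = 13, 0 <= x_i <= 10
Step 1: y^k = 0.0, reduced costs: (2.0, 3.0)
  x^k = (0.0, 0.0), subgradient = b - a^T x = 13.0
  y^{k+1} = 0.0 + 0.25*13.0 = 3.25
Step 2: y^k = 3.25, reduced costs: (-14.25, -3.5)
  x^k = (10.0, 10.0), subgradient = b - a^T x = -57.0
  y^{k+1} = 3.25 + 0.25*-57.0 = -11.0
Step 3: y^k = -11.0, reduced costs: (57.0, 25.0)
  x^k = (0.0, 0.0), subgradient = b - a^T x = 13.0
  y^{k+1} = -11.0 + 0.25*13.0 = -7.75
Step 4: y^k = -7.75, reduced costs: (40.75, 18.5)
  x^k = (0.0, 0.0), subgradient = b - a^T x = 13.0
  y^{k+1} = -7.75 + 0.25*13.0 = -4.5
Dual objective at y_4 = -4.5: reduced costs (24.5, 12.0), box minimizer x = (0.0, 0.0)
g(y_4) = b*y + (c1 - a1*y)*x1 + (c2 - a2*y)*x2 = 13*(-4.5) + 24.5*0.0 + 12.0*0.0 = -58.5 + 0.0 + 0.0 = -58.5


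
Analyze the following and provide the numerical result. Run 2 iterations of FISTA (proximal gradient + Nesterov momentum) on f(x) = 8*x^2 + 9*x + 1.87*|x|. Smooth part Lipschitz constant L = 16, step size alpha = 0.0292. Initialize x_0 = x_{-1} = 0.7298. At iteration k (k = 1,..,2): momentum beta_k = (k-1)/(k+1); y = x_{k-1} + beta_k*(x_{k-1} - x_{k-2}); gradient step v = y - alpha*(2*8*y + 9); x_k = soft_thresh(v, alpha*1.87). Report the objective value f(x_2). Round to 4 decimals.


FISTA on f(x) = 8*x^2 + 9*x + 1.87*|x|
L = 16, alpha = 0.0292
Iteration 1: beta = 0.0, y = 0.7298 + 0.0*(0.7298 - 0.7298) = 0.7298
  grad(y) = 20.6768, v = y - alpha*grad = 0.126
  prox(v) = soft_thresh(0.126, 0.0546) = 0.0714
Iteration 2: beta = 0.3333, y = 0.0714 + 0.3333*(0.0714 - 0.7298) = -0.148
  grad(y) = 6.6316, v = y - alpha*grad = -0.3417
  prox(v) = soft_thresh(-0.3417, 0.0546) = -0.2871
f(x_2) = 8*(-0.2871)^2 + 9*(-0.2871) + 1.87*|-0.2871| = -1.3875


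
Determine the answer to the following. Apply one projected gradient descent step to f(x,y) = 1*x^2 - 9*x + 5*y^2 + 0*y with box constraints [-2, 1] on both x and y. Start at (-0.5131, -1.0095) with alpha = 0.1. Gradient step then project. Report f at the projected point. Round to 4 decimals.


Step 1: Compute gradient at (-0.5131, -1.0095).
grad_x = 2*1*-0.5131 - 9 = -10.0262
grad_y = 2*5*-1.0095 + 0 = -10.095
Step 2: Gradient step.
x_raw = -0.5131 - 0.1*-10.0262 = 0.4895
y_raw = -1.0095 - 0.1*-10.095 = 0.0
Step 3: Project onto [-2, 1].
x_proj = clip(0.4895) = 0.4895
y_proj = clip(0.0) = 0.0
Step 4: Evaluate f.
f(0.4895, 0.0) = -4.1661


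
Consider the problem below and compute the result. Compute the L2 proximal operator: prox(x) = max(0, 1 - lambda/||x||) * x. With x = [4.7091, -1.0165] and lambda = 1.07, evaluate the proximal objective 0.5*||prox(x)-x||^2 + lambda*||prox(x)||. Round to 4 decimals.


Step 1: Compute ||x||.
||x|| = 4.8176
Step 2: Compute scaling factor.
scale = max(0, 1 - 1.07/4.8176) = 0.7779
Step 3: prox(x) = [3.6632, -0.7907]
||prox(x)|| = 3.7476
Step 4: Proximal objective.
0.5*||prox-x||^2 = 0.5725
lambda*||prox|| = 4.0099
Total = 4.5823


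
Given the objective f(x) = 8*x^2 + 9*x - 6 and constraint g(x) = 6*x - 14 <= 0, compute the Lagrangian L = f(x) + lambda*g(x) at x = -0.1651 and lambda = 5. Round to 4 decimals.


Step 1: Evaluate f(x).
f(-0.1651) = 8*(-0.1651)^2 + 9*(-0.1651) - 6 = -7.2678
Step 2: Evaluate g(x).
g(-0.1651) = 6*-0.1651 - 14 = -14.9906
Step 3: Compute Lagrangian.
L = -7.2678 + 5*-14.9906 = -82.2208


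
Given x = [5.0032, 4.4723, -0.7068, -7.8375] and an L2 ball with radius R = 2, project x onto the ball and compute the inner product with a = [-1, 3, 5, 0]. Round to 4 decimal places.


Step 1: Compute ||x|| (intermediates to 6 decimals).
||x|| = sqrt(5.0032^2 + 4.4723^2 + (-0.7068)^2 + (-7.8375)^2) = 10.34212
Step 2: Project.
Since ||x|| > R, scale = R/||x|| = 2/10.34212 = 0.193384, proj(x) = scale * x
proj(x) = [0.967539, 0.864871, -0.136684, -1.515647]
Step 3: Dot product.
a^T * proj(x) = -1*0.967539 + 3*0.864871 + 5*(-0.136684) + 0*(-1.515647) = 0.9437


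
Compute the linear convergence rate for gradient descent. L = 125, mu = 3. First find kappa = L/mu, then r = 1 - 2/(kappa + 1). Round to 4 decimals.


Step 1: Compute the condition number.
kappa = L/mu = 125/3 = 41.6667
Step 2: Compute the convergence rate.
r = 1 - 2/(kappa + 1) = 1 - 2*mu/(L + mu) = (L - mu)/(L + mu) = 122/128 = 0.9531


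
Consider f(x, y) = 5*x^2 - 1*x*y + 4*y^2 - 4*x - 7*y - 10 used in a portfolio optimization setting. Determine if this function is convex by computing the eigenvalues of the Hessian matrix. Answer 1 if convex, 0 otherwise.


The Hessian of f(x,y) = 5*x^2 - 1*x*y + 4*y^2 - 4*x - 7*y - 10 is:
H = [[10, -1], [-1, 8]]
Trace = 10 + 8 = 18
Determinant = 10*8 - (-1)^2 = 79
Discriminant = (18)^2 - 4*79 = 8.0
Eigenvalues: lambda_1 = 7.5858, lambda_2 = 10.4142
The function is convex.

1


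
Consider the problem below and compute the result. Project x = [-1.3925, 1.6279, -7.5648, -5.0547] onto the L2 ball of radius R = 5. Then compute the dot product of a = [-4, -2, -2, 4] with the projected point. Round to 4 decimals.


Step 1: Compute ||x|| (intermediates to 6 decimals).
||x|| = sqrt((-1.3925)^2 + 1.6279^2 + (-7.5648)^2 + (-5.0547)^2) = 9.346941
Step 2: Project.
Since ||x|| > R, scale = R/||x|| = 5/9.346941 = 0.534934, proj(x) = scale * x
proj(x) = [-0.744896, 0.870819, -4.046669, -2.703931]
Step 3: Dot product.
a^T * proj(x) = -4*(-0.744896) - 2*0.870819 - 2*(-4.046669) + 4*(-2.703931) = -1.4844


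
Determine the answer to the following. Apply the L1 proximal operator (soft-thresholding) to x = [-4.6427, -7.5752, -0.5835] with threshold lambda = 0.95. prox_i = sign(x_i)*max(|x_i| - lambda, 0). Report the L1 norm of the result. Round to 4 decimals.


Soft-thresholding with lambda = 0.95:
prox(-4.6427) = sign(-4.6427)*max(|-4.6427| - 0.95, 0) = -3.6927
prox(-7.5752) = sign(-7.5752)*max(|-7.5752| - 0.95, 0) = -6.6252
prox(-0.5835) = sign(-0.5835)*max(|-0.5835| - 0.95, 0) = 0.0
prox(x) = [-3.6927, -6.6252, 0.0]
||prox(x)||_1 = 3.6927 + 6.6252 + 0.0 = 10.3179


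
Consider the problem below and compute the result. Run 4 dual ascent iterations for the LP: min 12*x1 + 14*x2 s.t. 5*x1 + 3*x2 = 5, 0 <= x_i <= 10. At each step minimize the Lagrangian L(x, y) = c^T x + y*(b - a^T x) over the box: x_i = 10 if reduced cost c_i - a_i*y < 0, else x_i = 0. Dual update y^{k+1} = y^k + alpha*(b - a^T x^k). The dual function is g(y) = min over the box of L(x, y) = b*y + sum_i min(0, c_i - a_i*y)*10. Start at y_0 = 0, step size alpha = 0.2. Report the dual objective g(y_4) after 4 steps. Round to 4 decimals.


Dual ascent for LP: min 12*x1 + 14*x2, 5*x1 + 3*x2 = 5, 0 <= x_i <= 10
Step 1: y^k = 0.0, reduced costs: (12.0, 14.0)
  x^k = (0.0, 0.0), subgradient = b - a^T x = 5.0
  y^{k+1} = 0.0 + 0.2*5.0 = 1.0
Step 2: y^k = 1.0, reduced costs: (7.0, 11.0)
  x^k = (0.0, 0.0), subgradient = b - a^T x = 5.0
  y^{k+1} = 1.0 + 0.2*5.0 = 2.0
Step 3: y^k = 2.0, reduced costs: (2.0, 8.0)
  x^k = (0.0, 0.0), subgradient = b - a^T x = 5.0
  y^{k+1} = 2.0 + 0.2*5.0 = 3.0
Step 4: y^k = 3.0, reduced costs: (-3.0, 5.0)
  x^k = (10.0, 0.0), subgradient = b - a^T x = -45.0
  y^{k+1} = 3.0 + 0.2*-45.0 = -6.0
Dual objective at y_4 = -6.0: reduced costs (42.0, 32.0), box minimizer x = (0.0, 0.0)
g(y_4) = b*y + (c1 - a1*y)*x1 + (c2 - a2*y)*x2 = 5*(-6.0) + 42.0*0.0 + 32.0*0.0 = -30.0 + 0.0 + 0.0 = -30.0


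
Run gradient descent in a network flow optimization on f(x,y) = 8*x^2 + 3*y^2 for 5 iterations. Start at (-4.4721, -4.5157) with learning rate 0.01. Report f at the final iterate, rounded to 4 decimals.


Gradient descent on f(x,y) = 8*x^2 + 3*y^2.
Starting point: (-4.4721, -4.5157), alpha = 0.01
Step 1: grad_x = 2*8*-4.4721 = -71.5536, grad_y = 2*3*-4.5157 = -27.0942
  x_1 = -4.4721 - 0.01*-71.5536 = -3.7566
  y_1 = -4.5157 - 0.01*-27.0942 = -4.2448
Step 2: grad_x = 2*8*-3.7566 = -60.105, grad_y = 2*3*-4.2448 = -25.4685
  x_2 = -3.7566 - 0.01*-60.105 = -3.1555
  y_2 = -4.2448 - 0.01*-25.4685 = -3.9901
Step 3: grad_x = 2*8*-3.1555 = -50.4882, grad_y = 2*3*-3.9901 = -23.9404
  x_3 = -3.1555 - 0.01*-50.4882 = -2.6506
  y_3 = -3.9901 - 0.01*-23.9404 = -3.7507
Step 4: grad_x = 2*8*-2.6506 = -42.4101, grad_y = 2*3*-3.7507 = -22.504
  x_4 = -2.6506 - 0.01*-42.4101 = -2.2265
  y_4 = -3.7507 - 0.01*-22.504 = -3.5256
Step 5: grad_x = 2*8*-2.2265 = -35.6245, grad_y = 2*3*-3.5256 = -21.1538
  x_5 = -2.2265 - 0.01*-35.6245 = -1.8703
  y_5 = -3.5256 - 0.01*-21.1538 = -3.3141
f(-1.8703, -3.3141) = 8*(-1.8703)^2 + 3*(-3.3141)^2 = 60.9333


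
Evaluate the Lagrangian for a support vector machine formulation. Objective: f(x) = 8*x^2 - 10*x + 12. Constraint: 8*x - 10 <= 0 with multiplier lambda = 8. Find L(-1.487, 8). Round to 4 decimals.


Step 1: Evaluate f(x).
f(-1.487) = 8*(-1.487)^2 - 10*(-1.487) + 12 = 44.5594
Step 2: Evaluate g(x).
g(-1.487) = 8*-1.487 - 10 = -21.896
Step 3: Compute Lagrangian.
L = 44.5594 + 8*-21.896 = -130.6086


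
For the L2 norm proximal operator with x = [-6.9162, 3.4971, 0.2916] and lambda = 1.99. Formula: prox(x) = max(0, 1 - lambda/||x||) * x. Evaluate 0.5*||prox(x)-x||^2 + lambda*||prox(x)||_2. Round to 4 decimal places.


Step 1: Compute ||x||.
||x|| = 7.7556
Step 2: Compute scaling factor.
scale = max(0, 1 - 1.99/7.7556) = 0.7434
Step 3: prox(x) = [-5.1416, 2.5998, 0.2168]
||prox(x)|| = 5.7656
Step 4: Proximal objective.
0.5*||prox-x||^2 = 1.9801
lambda*||prox|| = 11.4735
Total = 13.4535


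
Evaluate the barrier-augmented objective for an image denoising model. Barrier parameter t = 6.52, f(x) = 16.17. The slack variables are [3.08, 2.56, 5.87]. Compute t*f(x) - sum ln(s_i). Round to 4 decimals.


Step 1: Compute log-barrier.
ln values: [1.1249, 0.94, 1.7699]
phi = -(1.1249 + 0.94 + 1.7699) = -3.8348
Step 2: Compute augmented objective.
t*f(x) = 6.52*16.17 = 105.4284
Total = 105.4284 - 3.8348 = 101.5936


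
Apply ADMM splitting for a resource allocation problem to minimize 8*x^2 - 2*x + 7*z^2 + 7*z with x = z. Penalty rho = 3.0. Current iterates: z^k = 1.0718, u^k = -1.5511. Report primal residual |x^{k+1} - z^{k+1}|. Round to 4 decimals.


ADMM iteration with rho = 3.0, z^k = 1.0718, u^k = -1.5511
Step 1: x-update.
Minimize 8*x^2 - 2*x + (3.0/2)*(x - 1.0718 - 1.5511)^2
FOC: (2*8 + 3.0)*x = 2 + 3.0*(1.0718 + 1.5511)
x^{k+1} = 0.5194
Step 2: z-update.
Minimize 7*z^2 + 7*z + (3.0/2)*(0.5194 - z - 1.5511)^2
FOC: (2*7 + 3.0)*z = -7 + 3.0*(0.5194 - 1.5511)
z^{k+1} = -0.5938
Step 3: u-update.
u^{k+1} = -1.5511 + 0.5194 + 0.5938 = -0.4379
Step 4: Primal residual = |0.5194 + 0.5938| = 1.1132


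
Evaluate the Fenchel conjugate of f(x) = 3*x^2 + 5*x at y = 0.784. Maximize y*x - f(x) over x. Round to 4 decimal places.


f*(y) = sup_x {y*x - a*x^2 - b*x} = sup_x {(y-b)*x - a*x^2}
FOC: (y - b) - 2a*x = 0 => x* = (y - b)/(2a)
x* = (0.784 - 5)/(2*3) = -0.7027
f*(0.784) = (y-b)^2/(4a) = (0.784 - 5)^2/(4*3)
= 17.7747/12 = 1.4812


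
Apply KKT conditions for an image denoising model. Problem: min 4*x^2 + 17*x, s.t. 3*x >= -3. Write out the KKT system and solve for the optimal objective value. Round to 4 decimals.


Step 1: Try lambda = 0 (constraint inactive).
x_unc = -17/(2*4) = -2.125
Check: 3*-2.125 = -6.375 < -3 -- violated!
Step 2: Constraint must be active: 3*x = -3
x* = -3/3 = -1.0
lambda = (2*4*(-1.0) + 17)/3 = 3.0
Step 3: Compute optimal value.
f(x*) = 4*(-1.0)^2 + 17*(-1.0) = -13.0


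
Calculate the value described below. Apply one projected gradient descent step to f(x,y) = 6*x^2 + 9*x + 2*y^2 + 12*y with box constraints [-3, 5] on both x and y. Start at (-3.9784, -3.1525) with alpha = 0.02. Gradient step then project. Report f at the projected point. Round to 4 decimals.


Step 1: Compute gradient at (-3.9784, -3.1525).
grad_x = 2*6*-3.9784 + 9 = -38.7408
grad_y = 2*2*-3.1525 + 12 = -0.61
Step 2: Gradient step.
x_raw = -3.9784 - 0.02*-38.7408 = -3.2036
y_raw = -3.1525 - 0.02*-0.61 = -3.1403
Step 3: Project onto [-3, 5].
x_proj = clip(-3.2036) = -3.0
y_proj = clip(-3.1403) = -3.0
Step 4: Evaluate f.
f(-3.0, -3.0) = 9.0


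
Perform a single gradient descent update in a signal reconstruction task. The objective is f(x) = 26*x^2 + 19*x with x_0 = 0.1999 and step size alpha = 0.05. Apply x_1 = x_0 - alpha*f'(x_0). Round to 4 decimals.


We compute the gradient at x_0 and apply the update.
f'(x) = 52*x + 19
f'(0.1999) = 52*0.1999 + 19 = 29.3948
x_1 = 0.1999 - 0.05*29.3948 = -1.2698


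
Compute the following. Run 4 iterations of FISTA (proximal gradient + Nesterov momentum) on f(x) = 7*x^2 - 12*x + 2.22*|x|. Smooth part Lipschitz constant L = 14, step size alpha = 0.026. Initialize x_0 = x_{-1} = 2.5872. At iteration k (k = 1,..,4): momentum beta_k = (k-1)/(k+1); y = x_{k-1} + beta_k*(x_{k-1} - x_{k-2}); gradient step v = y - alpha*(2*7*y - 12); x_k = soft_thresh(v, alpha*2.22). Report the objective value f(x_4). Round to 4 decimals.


FISTA on f(x) = 7*x^2 - 12*x + 2.22*|x|
L = 14, alpha = 0.026
Iteration 1: beta = 0.0, y = 2.5872 + 0.0*(2.5872 - 2.5872) = 2.5872
  grad(y) = 24.2208, v = y - alpha*grad = 1.9575
  prox(v) = soft_thresh(1.9575, 0.0577) = 1.8997
Iteration 2: beta = 0.3333, y = 1.8997 + 0.3333*(1.8997 - 2.5872) = 1.6706
  grad(y) = 11.3882, v = y - alpha*grad = 1.3745
  prox(v) = soft_thresh(1.3745, 0.0577) = 1.3168
Iteration 3: beta = 0.5, y = 1.3168 + 0.5*(1.3168 - 1.8997) = 1.0253
  grad(y) = 2.354, v = y - alpha*grad = 0.9641
  prox(v) = soft_thresh(0.9641, 0.0577) = 0.9064
Iteration 4: beta = 0.6, y = 0.9064 + 0.6*(0.9064 - 1.3168) = 0.6601
  grad(y) = -2.7583, v = y - alpha*grad = 0.7318
  prox(v) = soft_thresh(0.7318, 0.0577) = 0.6741
f(x_4) = 7*0.6741^2 - 12*0.6741 + 2.22*|0.6741| = -3.4118


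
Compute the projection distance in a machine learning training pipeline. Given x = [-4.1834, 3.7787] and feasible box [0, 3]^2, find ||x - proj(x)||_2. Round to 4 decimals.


Project each component onto [0, 3].
clip(-4.1834) = 0.0, clip(3.7787) = 3.0
Projection = [0.0, 3.0]
Squared diffs: [17.5008, 0.6064]
Distance = sqrt(18.1072) = 4.2553


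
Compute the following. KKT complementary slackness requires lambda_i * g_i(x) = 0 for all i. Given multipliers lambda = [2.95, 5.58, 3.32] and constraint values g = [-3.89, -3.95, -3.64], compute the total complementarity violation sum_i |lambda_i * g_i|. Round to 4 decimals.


KKT complementary slackness check:
lambda_1 * g_1 = 2.95 * -3.89 = -11.4755
lambda_2 * g_2 = 5.58 * -3.95 = -22.041
lambda_3 * g_3 = 3.32 * -3.64 = -12.0848
Total violation = 11.4755 + 22.041 + 12.0848 = 45.6013


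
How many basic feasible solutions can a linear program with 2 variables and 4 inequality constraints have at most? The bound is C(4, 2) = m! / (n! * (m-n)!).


Each vertex corresponds to some choice of n active constraints out of m, so the number of vertices is at most C(m, n) = m! / (n!(m-n)!).
m = 4, n = 2
Numerator: 4 * 3
Denominator: 2! = 2
C(4, 2) = 6


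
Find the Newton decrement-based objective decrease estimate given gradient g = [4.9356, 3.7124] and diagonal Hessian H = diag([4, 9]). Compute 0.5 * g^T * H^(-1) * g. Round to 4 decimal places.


Step 1: H is diagonal, so H^(-1) * g = [1.2339, 0.4125].
Step 2: g^T H^(-1) g = sum_i g_i^2 / H_ii
  = (4.9356)^2/4 + (3.7124)^2/9
  = 6.09 + 1.5313 = 7.6214
Step 3: Objective decrease = 0.5 * g^T H^(-1) g = 3.8107


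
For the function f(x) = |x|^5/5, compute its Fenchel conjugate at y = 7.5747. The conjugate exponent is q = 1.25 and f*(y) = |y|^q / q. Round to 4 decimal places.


The conjugate exponent q satisfies 1/p + 1/q = 1.
p = 5, so q = 5/(5 - 1) = 1.25
|y|^q = 7.5747^1.25 = 12.5663
f*(7.5747) = 12.5663 / 1.25 = 10.053


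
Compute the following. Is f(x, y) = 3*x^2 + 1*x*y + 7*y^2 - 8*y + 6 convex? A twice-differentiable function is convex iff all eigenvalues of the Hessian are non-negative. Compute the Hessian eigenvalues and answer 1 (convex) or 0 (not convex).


The Hessian of f(x,y) = 3*x^2 + 1*x*y + 7*y^2 - 8*y + 6 is:
H = [[6, 1], [1, 14]]
Trace = 6 + 14 = 20
Determinant = 6*14 - (1)^2 = 83
Discriminant = (20)^2 - 4*83 = 68.0
Eigenvalues: lambda_1 = 5.8769, lambda_2 = 14.1231
The function is convex.

1


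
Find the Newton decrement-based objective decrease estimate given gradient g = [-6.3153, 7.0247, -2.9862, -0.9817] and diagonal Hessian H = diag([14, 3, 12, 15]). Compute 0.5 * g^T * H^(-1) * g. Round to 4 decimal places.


Step 1: H is diagonal, so H^(-1) * g = [-0.4511, 2.3416, -0.2489, -0.0654].
Step 2: g^T H^(-1) g = sum_i g_i^2 / H_ii
  = (-6.3153)^2/14 + (7.0247)^2/3 + (-2.9862)^2/12 + (-0.9817)^2/15
  = 2.8488 + 16.4488 + 0.7431 + 0.0642 = 20.105
Step 3: Objective decrease = 0.5 * g^T H^(-1) g = 10.0525


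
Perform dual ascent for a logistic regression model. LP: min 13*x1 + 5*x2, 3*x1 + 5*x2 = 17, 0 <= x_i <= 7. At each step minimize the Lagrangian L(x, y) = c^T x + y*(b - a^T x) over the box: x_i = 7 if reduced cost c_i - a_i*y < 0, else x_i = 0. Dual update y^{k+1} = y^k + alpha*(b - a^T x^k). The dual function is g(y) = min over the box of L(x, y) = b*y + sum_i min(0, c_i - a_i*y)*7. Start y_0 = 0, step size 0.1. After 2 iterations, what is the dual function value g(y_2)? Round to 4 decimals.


Dual ascent for LP: min 13*x1 + 5*x2, 3*x1 + 5*x2 = 17, 0 <= x_i <= 7
Step 1: y^k = 0.0, reduced costs: (13.0, 5.0)
  x^k = (0.0, 0.0), subgradient = b - a^T x = 17.0
  y^{k+1} = 0.0 + 0.1*17.0 = 1.7
Step 2: y^k = 1.7, reduced costs: (7.9, -3.5)
  x^k = (0.0, 7.0), subgradient = b - a^T x = -18.0
  y^{k+1} = 1.7 + 0.1*-18.0 = -0.1
Dual objective at y_2 = -0.1: reduced costs (13.3, 5.5), box minimizer x = (0.0, 0.0)
g(y_2) = b*y + (c1 - a1*y)*x1 + (c2 - a2*y)*x2 = 17*(-0.1) + 13.3*0.0 + 5.5*0.0 = -1.7 + 0.0 + 0.0 = -1.7


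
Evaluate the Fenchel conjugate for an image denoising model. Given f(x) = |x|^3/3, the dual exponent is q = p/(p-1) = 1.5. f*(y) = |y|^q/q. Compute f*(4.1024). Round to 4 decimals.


The conjugate exponent q satisfies 1/p + 1/q = 1.
p = 3, so q = 3/(3 - 1) = 1.5
|y|^q = 4.1024^1.5 = 8.3092
f*(4.1024) = 8.3092 / 1.5 = 5.5394


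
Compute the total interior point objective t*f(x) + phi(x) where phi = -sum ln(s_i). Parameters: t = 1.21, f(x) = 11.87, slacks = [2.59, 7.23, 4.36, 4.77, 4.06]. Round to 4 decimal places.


Step 1: Compute log-barrier.
ln values: [0.9517, 1.9782, 1.4725, 1.5623, 1.4012]
phi = -(0.9517 + 1.9782 + 1.4725 + 1.5623 + 1.4012) = -7.3659
Step 2: Compute augmented objective.
t*f(x) = 1.21*11.87 = 14.3627
Total = 14.3627 - 7.3659 = 6.9968


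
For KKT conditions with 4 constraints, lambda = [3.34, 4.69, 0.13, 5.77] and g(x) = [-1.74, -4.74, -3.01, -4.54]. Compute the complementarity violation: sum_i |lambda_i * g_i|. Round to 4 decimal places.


KKT complementary slackness check:
lambda_1 * g_1 = 3.34 * -1.74 = -5.8116
lambda_2 * g_2 = 4.69 * -4.74 = -22.2306
lambda_3 * g_3 = 0.13 * -3.01 = -0.3913
lambda_4 * g_4 = 5.77 * -4.54 = -26.1958
Total violation = 5.8116 + 22.2306 + 0.3913 + 26.1958 = 54.6293


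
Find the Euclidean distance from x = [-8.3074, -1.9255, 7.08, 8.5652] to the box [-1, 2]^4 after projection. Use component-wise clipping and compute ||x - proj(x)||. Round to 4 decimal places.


Project each component onto [-1, 2].
clip(-8.3074) = -1.0, clip(-1.9255) = -1.0, clip(7.08) = 2.0, clip(8.5652) = 2.0
Projection = [-1.0, -1.0, 2.0, 2.0]
Squared diffs: [53.3981, 0.8566, 25.8064, 43.1019]
Distance = sqrt(123.163) = 11.0979


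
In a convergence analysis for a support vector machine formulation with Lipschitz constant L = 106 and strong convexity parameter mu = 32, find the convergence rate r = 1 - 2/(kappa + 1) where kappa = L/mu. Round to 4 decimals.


Step 1: Compute the condition number.
kappa = L/mu = 106/32 = 3.3125
Step 2: Compute the convergence rate.
r = 1 - 2/(kappa + 1) = 1 - 2*mu/(L + mu) = (L - mu)/(L + mu) = 74/138 = 0.5362


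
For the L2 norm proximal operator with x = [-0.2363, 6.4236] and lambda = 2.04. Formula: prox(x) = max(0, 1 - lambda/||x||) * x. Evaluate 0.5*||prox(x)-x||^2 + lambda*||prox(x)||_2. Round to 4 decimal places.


Step 1: Compute ||x||.
||x|| = 6.4279
Step 2: Compute scaling factor.
scale = max(0, 1 - 2.04/6.4279) = 0.6826
Step 3: prox(x) = [-0.1613, 4.385]
||prox(x)|| = 4.3879
Step 4: Proximal objective.
0.5*||prox-x||^2 = 2.0808
lambda*||prox|| = 8.9513
Total = 11.0322


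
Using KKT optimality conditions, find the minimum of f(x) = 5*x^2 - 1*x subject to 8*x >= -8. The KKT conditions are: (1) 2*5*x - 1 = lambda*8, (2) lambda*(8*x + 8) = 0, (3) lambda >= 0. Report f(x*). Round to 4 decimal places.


Step 1: Try lambda = 0 (constraint inactive).
Stationarity: 2*5*x - 1 = 0
x* = 1/(2*5) = 0.1
Check constraint: 8*0.1 = 0.8 >= -8 -- satisfied.
Step 2: Compute optimal value.
f(x*) = 5*0.1^2 - 1*0.1 = -0.05


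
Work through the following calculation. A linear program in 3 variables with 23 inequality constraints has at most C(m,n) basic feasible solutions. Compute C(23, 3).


Each vertex corresponds to some choice of n active constraints out of m, so the number of vertices is at most C(m, n) = m! / (n!(m-n)!).
m = 23, n = 3
Numerator: 23 * 22 * 21
Denominator: 3! = 6
C(23, 3) = 1771


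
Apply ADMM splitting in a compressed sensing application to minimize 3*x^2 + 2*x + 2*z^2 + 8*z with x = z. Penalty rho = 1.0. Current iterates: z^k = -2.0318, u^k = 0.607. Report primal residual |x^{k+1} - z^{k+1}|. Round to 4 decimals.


ADMM iteration with rho = 1.0, z^k = -2.0318, u^k = 0.607
Step 1: x-update.
Minimize 3*x^2 + 2*x + (1.0/2)*(x + 2.0318 + 0.607)^2
FOC: (2*3 + 1.0)*x = -2 + 1.0*(-2.0318 - 0.607)
x^{k+1} = -0.6627
Step 2: z-update.
Minimize 2*z^2 + 8*z + (1.0/2)*(-0.6627 - z + 0.607)^2
FOC: (2*2 + 1.0)*z = -8 + 1.0*(-0.6627 + 0.607)
z^{k+1} = -1.6111
Step 3: u-update.
u^{k+1} = 0.607 - 0.6627 + 1.6111 = 1.5555
Step 4: Primal residual = |-0.6627 + 1.6111| = 0.9485


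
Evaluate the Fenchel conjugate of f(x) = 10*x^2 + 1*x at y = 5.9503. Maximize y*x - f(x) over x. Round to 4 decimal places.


f*(y) = sup_x {y*x - a*x^2 - b*x} = sup_x {(y-b)*x - a*x^2}
FOC: (y - b) - 2a*x = 0 => x* = (y - b)/(2a)
x* = (5.9503 - 1)/(2*10) = 0.2475
f*(5.9503) = (y-b)^2/(4a) = (5.9503 - 1)^2/(4*10)
= 24.5055/40 = 0.6126


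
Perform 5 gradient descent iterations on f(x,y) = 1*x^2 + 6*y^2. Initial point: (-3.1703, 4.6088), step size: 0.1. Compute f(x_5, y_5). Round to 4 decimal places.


Gradient descent on f(x,y) = 1*x^2 + 6*y^2.
Starting point: (-3.1703, 4.6088), alpha = 0.1
Step 1: grad_x = 2*1*-3.1703 = -6.3406, grad_y = 2*6*4.6088 = 55.3056
  x_1 = -3.1703 - 0.1*-6.3406 = -2.5362
  y_1 = 4.6088 - 0.1*55.3056 = -0.9218
Step 2: grad_x = 2*1*-2.5362 = -5.0725, grad_y = 2*6*-0.9218 = -11.0611
  x_2 = -2.5362 - 0.1*-5.0725 = -2.029
  y_2 = -0.9218 - 0.1*-11.0611 = 0.1844
Step 3: grad_x = 2*1*-2.029 = -4.058, grad_y = 2*6*0.1844 = 2.2122
  x_3 = -2.029 - 0.1*-4.058 = -1.6232
  y_3 = 0.1844 - 0.1*2.2122 = -0.0369
Step 4: grad_x = 2*1*-1.6232 = -3.2464, grad_y = 2*6*-0.0369 = -0.4424
  x_4 = -1.6232 - 0.1*-3.2464 = -1.2986
  y_4 = -0.0369 - 0.1*-0.4424 = 0.0074
Step 5: grad_x = 2*1*-1.2986 = -2.5971, grad_y = 2*6*0.0074 = 0.0885
  x_5 = -1.2986 - 0.1*-2.5971 = -1.0388
  y_5 = 0.0074 - 0.1*0.0885 = -0.0015
f(-1.0388, -0.0015) = 1*(-1.0388)^2 + 6*(-0.0015)^2 = 1.0792


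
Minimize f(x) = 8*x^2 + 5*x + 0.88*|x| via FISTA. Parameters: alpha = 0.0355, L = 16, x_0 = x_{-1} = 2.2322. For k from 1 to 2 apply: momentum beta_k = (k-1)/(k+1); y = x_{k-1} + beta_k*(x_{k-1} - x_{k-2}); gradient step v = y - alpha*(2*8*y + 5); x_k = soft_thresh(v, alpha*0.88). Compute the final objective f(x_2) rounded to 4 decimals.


FISTA on f(x) = 8*x^2 + 5*x + 0.88*|x|
L = 16, alpha = 0.0355
Iteration 1: beta = 0.0, y = 2.2322 + 0.0*(2.2322 - 2.2322) = 2.2322
  grad(y) = 40.7152, v = y - alpha*grad = 0.7868
  prox(v) = soft_thresh(0.7868, 0.0312) = 0.7556
Iteration 2: beta = 0.3333, y = 0.7556 + 0.3333*(0.7556 - 2.2322) = 0.2634
  grad(y) = 9.2138, v = y - alpha*grad = -0.0637
  prox(v) = soft_thresh(-0.0637, 0.0312) = -0.0325
f(x_2) = 8*(-0.0325)^2 + 5*(-0.0325) + 0.88*|-0.0325| = -0.1254


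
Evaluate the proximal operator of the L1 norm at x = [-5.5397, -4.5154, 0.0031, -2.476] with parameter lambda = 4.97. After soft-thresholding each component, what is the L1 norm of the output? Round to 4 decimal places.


Soft-thresholding with lambda = 4.97:
prox(-5.5397) = sign(-5.5397)*max(|-5.5397| - 4.97, 0) = -0.5697
prox(-4.5154) = sign(-4.5154)*max(|-4.5154| - 4.97, 0) = 0.0
prox(0.0031) = sign(0.0031)*max(|0.0031| - 4.97, 0) = 0.0
prox(-2.476) = sign(-2.476)*max(|-2.476| - 4.97, 0) = 0.0
prox(x) = [-0.5697, 0.0, 0.0, 0.0]
||prox(x)||_1 = 0.5697 + 0.0 + 0.0 + 0.0 = 0.5697


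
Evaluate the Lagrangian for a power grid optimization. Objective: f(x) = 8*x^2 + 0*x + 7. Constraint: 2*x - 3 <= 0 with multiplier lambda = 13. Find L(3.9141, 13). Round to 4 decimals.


Step 1: Evaluate f(x).
f(3.9141) = 8*3.9141^2 + 0*3.9141 + 7 = 129.5614
Step 2: Evaluate g(x).
g(3.9141) = 2*3.9141 - 3 = 4.8282
Step 3: Compute Lagrangian.
L = 129.5614 + 13*4.8282 = 192.328


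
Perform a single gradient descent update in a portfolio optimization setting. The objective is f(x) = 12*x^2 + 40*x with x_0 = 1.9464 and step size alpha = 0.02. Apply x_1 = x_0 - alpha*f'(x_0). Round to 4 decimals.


We compute the gradient at x_0 and apply the update.
f'(x) = 24*x + 40
f'(1.9464) = 24*1.9464 + 40 = 86.7136
x_1 = 1.9464 - 0.02*86.7136 = 0.2121


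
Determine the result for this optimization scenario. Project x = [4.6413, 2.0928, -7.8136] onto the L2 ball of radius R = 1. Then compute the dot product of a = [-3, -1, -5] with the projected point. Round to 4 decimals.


Step 1: Compute ||x|| (intermediates to 6 decimals).
||x|| = sqrt(4.6413^2 + 2.0928^2 + (-7.8136)^2) = 9.325976
Step 2: Project.
Since ||x|| > R, scale = R/||x|| = 1/9.325976 = 0.107227, proj(x) = scale * x
proj(x) = [0.497673, 0.224405, -0.837829]
Step 3: Dot product.
a^T * proj(x) = -3*0.497673 - 1*0.224405 - 5*(-0.837829) = 2.4717


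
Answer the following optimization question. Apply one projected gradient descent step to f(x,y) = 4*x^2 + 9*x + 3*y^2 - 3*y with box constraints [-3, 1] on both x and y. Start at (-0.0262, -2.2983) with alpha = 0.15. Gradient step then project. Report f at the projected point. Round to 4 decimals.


Step 1: Compute gradient at (-0.0262, -2.2983).
grad_x = 2*4*-0.0262 + 9 = 8.7904
grad_y = 2*3*-2.2983 - 3 = -16.7898
Step 2: Gradient step.
x_raw = -0.0262 - 0.15*8.7904 = -1.3448
y_raw = -2.2983 - 0.15*-16.7898 = 0.2202
Step 3: Project onto [-3, 1].
x_proj = clip(-1.3448) = -1.3448
y_proj = clip(0.2202) = 0.2202
Step 4: Evaluate f.
f(-1.3448, 0.2202) = -5.3844


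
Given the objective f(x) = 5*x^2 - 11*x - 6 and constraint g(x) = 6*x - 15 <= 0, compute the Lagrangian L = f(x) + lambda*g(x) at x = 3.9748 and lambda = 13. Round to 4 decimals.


Step 1: Evaluate f(x).
f(3.9748) = 5*3.9748^2 - 11*3.9748 - 6 = 29.2724
Step 2: Evaluate g(x).
g(3.9748) = 6*3.9748 - 15 = 8.8488
Step 3: Compute Lagrangian.
L = 29.2724 + 13*8.8488 = 144.3068


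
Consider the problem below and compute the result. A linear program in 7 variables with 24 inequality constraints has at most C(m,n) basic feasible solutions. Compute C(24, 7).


Each vertex corresponds to some choice of n active constraints out of m, so the number of vertices is at most C(m, n) = m! / (n!(m-n)!).
m = 24, n = 7
Numerator: 24 * 23 * 22 * 21 * 20 * 19 * 18
Denominator: 7! = 5040
C(24, 7) = 346104


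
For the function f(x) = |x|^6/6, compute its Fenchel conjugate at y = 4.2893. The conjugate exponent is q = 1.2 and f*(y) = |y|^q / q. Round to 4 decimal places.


The conjugate exponent q satisfies 1/p + 1/q = 1.
p = 6, so q = 6/(6 - 1) = 1.2
|y|^q = 4.2893^1.2 = 5.7394
f*(4.2893) = 5.7394 / 1.2 = 4.7828


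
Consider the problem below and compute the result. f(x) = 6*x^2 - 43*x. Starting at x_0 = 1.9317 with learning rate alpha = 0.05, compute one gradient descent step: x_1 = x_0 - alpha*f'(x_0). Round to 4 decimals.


We compute the gradient at x_0 and apply the update.
f'(x) = 12*x - 43
f'(1.9317) = 12*1.9317 - 43 = -19.8196
x_1 = 1.9317 - 0.05*-19.8196 = 2.9227


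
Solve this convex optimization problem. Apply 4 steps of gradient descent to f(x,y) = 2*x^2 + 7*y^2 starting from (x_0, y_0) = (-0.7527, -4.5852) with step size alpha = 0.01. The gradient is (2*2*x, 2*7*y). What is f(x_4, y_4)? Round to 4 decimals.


Gradient descent on f(x,y) = 2*x^2 + 7*y^2.
Starting point: (-0.7527, -4.5852), alpha = 0.01
Step 1: grad_x = 2*2*-0.7527 = -3.0108, grad_y = 2*7*-4.5852 = -64.1928
  x_1 = -0.7527 - 0.01*-3.0108 = -0.7226
  y_1 = -4.5852 - 0.01*-64.1928 = -3.9433
Step 2: grad_x = 2*2*-0.7226 = -2.8904, grad_y = 2*7*-3.9433 = -55.2058
  x_2 = -0.7226 - 0.01*-2.8904 = -0.6937
  y_2 = -3.9433 - 0.01*-55.2058 = -3.3912
Step 3: grad_x = 2*2*-0.6937 = -2.7748, grad_y = 2*7*-3.3912 = -47.477
  x_3 = -0.6937 - 0.01*-2.7748 = -0.6659
  y_3 = -3.3912 - 0.01*-47.477 = -2.9164
Step 4: grad_x = 2*2*-0.6659 = -2.6638, grad_y = 2*7*-2.9164 = -40.8302
  x_4 = -0.6659 - 0.01*-2.6638 = -0.6393
  y_4 = -2.9164 - 0.01*-40.8302 = -2.5081
f(-0.6393, -2.5081) = 2*(-0.6393)^2 + 7*(-2.5081)^2 = 44.8528


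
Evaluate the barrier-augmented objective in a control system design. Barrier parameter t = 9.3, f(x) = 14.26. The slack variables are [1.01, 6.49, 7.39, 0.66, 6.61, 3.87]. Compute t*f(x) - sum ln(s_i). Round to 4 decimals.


Step 1: Compute log-barrier.
ln values: [0.01, 1.8703, 2.0001, -0.4155, 1.8886, 1.3533]
phi = -(0.01 + 1.8703 + 2.0001 - 0.4155 + 1.8886 + 1.3533) = -6.7067
Step 2: Compute augmented objective.
t*f(x) = 9.3*14.26 = 132.618
Total = 132.618 - 6.7067 = 125.9113


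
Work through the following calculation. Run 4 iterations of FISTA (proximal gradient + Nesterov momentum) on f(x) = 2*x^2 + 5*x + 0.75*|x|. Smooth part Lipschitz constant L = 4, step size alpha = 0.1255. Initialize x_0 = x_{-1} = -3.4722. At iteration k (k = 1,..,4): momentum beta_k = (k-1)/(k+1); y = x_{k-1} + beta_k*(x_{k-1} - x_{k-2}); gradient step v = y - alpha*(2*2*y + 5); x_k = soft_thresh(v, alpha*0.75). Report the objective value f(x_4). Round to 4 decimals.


FISTA on f(x) = 2*x^2 + 5*x + 0.75*|x|
L = 4, alpha = 0.1255
Iteration 1: beta = 0.0, y = -3.4722 + 0.0*(-3.4722 + 3.4722) = -3.4722
  grad(y) = -8.8888, v = y - alpha*grad = -2.3567
  prox(v) = soft_thresh(-2.3567, 0.0941) = -2.2625
Iteration 2: beta = 0.3333, y = -2.2625 + 0.3333*(-2.2625 + 3.4722) = -1.8593
  grad(y) = -2.4372, v = y - alpha*grad = -1.5534
  prox(v) = soft_thresh(-1.5534, 0.0941) = -1.4593
Iteration 3: beta = 0.5, y = -1.4593 + 0.5*(-1.4593 + 2.2625) = -1.0577
  grad(y) = 0.7692, v = y - alpha*grad = -1.1542
  prox(v) = soft_thresh(-1.1542, 0.0941) = -1.0601
Iteration 4: beta = 0.6, y = -1.0601 + 0.6*(-1.0601 + 1.4593) = -0.8206
  grad(y) = 1.7176, v = y - alpha*grad = -1.0362
  prox(v) = soft_thresh(-1.0362, 0.0941) = -0.942
f(x_4) = 2*(-0.942)^2 + 5*(-0.942) + 0.75*|-0.942| = -2.2288
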